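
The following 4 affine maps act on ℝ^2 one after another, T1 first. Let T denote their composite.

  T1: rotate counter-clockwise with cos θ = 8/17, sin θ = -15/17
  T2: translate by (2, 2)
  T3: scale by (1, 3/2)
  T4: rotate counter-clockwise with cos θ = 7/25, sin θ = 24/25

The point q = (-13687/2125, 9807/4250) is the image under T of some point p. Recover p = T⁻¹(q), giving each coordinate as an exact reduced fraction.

p = (-3, -1/5)

T1 = [8/17 15/17 0; -15/17 8/17 0; 0 0 1]
T2·T1 = [8/17 15/17 2; -15/17 8/17 2; 0 0 1]
T3·…·T1 = [8/17 15/17 2; -45/34 12/17 3; 0 0 1]
T4·…·T1 = [596/425 -183/425 -58/25; 69/850 444/425 69/25; 0 0 1]
det M = 3/2; M⁻¹ = [296/425 122/425 14/17; -23/425 1192/1275 -46/17; 0 0 1]
M⁻¹ · (-13687/2125, 9807/4250)ᵀ = (-3, -1/5)ᵀ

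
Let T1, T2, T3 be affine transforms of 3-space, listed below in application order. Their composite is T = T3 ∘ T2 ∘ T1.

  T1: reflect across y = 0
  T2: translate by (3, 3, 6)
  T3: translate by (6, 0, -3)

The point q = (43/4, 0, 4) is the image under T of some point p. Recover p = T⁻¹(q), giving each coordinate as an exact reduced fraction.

p = (7/4, 3, 1)

T1 = [1 0 0 0; 0 -1 0 0; 0 0 1 0; 0 0 0 1]
T2·T1 = [1 0 0 3; 0 -1 0 3; 0 0 1 6; 0 0 0 1]
T3·…·T1 = [1 0 0 9; 0 -1 0 3; 0 0 1 3; 0 0 0 1]
det M = -1; M⁻¹ = [1 0 0 -9; 0 -1 0 3; 0 0 1 -3; 0 0 0 1]
M⁻¹ · (43/4, 0, 4)ᵀ = (7/4, 3, 1)ᵀ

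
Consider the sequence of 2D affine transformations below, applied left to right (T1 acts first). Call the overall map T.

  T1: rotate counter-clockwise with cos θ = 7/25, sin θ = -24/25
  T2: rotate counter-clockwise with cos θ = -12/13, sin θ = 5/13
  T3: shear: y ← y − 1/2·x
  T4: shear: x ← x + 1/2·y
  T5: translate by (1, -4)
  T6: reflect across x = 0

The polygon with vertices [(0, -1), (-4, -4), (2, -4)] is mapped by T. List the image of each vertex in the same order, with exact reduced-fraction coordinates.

T1 rotate counter-clockwise with cos θ = 7/25, sin θ = -24/25: (0, -1) → (-24/25, -7/25); (-4, -4) → (-124/25, 68/25); (2, -4) → (-82/25, -76/25)
T2 rotate counter-clockwise with cos θ = -12/13, sin θ = 5/13: (-24/25, -7/25) → (323/325, -36/325); (-124/25, 68/25) → (1148/325, -1436/325); (-82/25, -76/25) → (1364/325, 502/325)
T3 shear: y ← y − 1/2·x: (323/325, -36/325) → (323/325, -79/130); (1148/325, -1436/325) → (1148/325, -402/65); (1364/325, 502/325) → (1364/325, -36/65)
T4 shear: x ← x + 1/2·y: (323/325, -79/130) → (69/100, -79/130); (1148/325, -402/65) → (11/25, -402/65); (1364/325, -36/65) → (98/25, -36/65)
T5 translate by (1, -4): (69/100, -79/130) → (169/100, -599/130); (11/25, -402/65) → (36/25, -662/65); (98/25, -36/65) → (123/25, -296/65)
T6 reflect across x = 0: (169/100, -599/130) → (-169/100, -599/130); (36/25, -662/65) → (-36/25, -662/65); (123/25, -296/65) → (-123/25, -296/65)

image vertices: (-169/100, -599/130), (-36/25, -662/65), (-123/25, -296/65)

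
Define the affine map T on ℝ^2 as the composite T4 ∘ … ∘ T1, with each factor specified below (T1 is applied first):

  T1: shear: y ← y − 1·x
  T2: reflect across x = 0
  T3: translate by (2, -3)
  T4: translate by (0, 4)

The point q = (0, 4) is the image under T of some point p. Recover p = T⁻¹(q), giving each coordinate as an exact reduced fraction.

T1 = [1 0 0; -1 1 0; 0 0 1]
T2·T1 = [-1 0 0; -1 1 0; 0 0 1]
T3·…·T1 = [-1 0 2; -1 1 -3; 0 0 1]
T4·…·T1 = [-1 0 2; -1 1 1; 0 0 1]
det M = -1; M⁻¹ = [-1 0 2; -1 1 1; 0 0 1]
M⁻¹ · (0, 4)ᵀ = (2, 5)ᵀ

p = (2, 5)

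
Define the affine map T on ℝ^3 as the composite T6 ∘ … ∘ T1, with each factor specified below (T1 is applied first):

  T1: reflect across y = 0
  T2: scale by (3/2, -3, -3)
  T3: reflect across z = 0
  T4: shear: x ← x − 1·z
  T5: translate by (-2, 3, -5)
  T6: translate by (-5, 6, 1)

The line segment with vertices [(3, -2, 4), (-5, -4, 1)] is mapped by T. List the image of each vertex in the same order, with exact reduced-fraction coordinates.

image vertices: (-29/2, 3, 8), (-35/2, -3, -1)

T1 reflect across y = 0: (3, -2, 4) → (3, 2, 4); (-5, -4, 1) → (-5, 4, 1)
T2 scale by (3/2, -3, -3): (3, 2, 4) → (9/2, -6, -12); (-5, 4, 1) → (-15/2, -12, -3)
T3 reflect across z = 0: (9/2, -6, -12) → (9/2, -6, 12); (-15/2, -12, -3) → (-15/2, -12, 3)
T4 shear: x ← x − 1·z: (9/2, -6, 12) → (-15/2, -6, 12); (-15/2, -12, 3) → (-21/2, -12, 3)
T5 translate by (-2, 3, -5): (-15/2, -6, 12) → (-19/2, -3, 7); (-21/2, -12, 3) → (-25/2, -9, -2)
T6 translate by (-5, 6, 1): (-19/2, -3, 7) → (-29/2, 3, 8); (-25/2, -9, -2) → (-35/2, -3, -1)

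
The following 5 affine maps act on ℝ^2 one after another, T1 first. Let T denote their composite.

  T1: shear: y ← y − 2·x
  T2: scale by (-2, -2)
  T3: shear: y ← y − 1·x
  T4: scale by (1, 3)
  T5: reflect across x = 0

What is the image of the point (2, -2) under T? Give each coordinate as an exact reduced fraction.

T1 shear: y ← y − 2·x: (2, -2) → (2, -6)
T2 scale by (-2, -2): (2, -6) → (-4, 12)
T3 shear: y ← y − 1·x: (-4, 12) → (-4, 16)
T4 scale by (1, 3): (-4, 16) → (-4, 48)
T5 reflect across x = 0: (-4, 48) → (4, 48)

T(p) = (4, 48)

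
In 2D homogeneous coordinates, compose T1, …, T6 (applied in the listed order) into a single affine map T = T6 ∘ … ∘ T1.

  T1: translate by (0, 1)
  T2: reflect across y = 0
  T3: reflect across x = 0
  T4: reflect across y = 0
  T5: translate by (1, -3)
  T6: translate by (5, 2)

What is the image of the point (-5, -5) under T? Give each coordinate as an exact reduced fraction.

T1 translate by (0, 1): (-5, -5) → (-5, -4)
T2 reflect across y = 0: (-5, -4) → (-5, 4)
T3 reflect across x = 0: (-5, 4) → (5, 4)
T4 reflect across y = 0: (5, 4) → (5, -4)
T5 translate by (1, -3): (5, -4) → (6, -7)
T6 translate by (5, 2): (6, -7) → (11, -5)

T(p) = (11, -5)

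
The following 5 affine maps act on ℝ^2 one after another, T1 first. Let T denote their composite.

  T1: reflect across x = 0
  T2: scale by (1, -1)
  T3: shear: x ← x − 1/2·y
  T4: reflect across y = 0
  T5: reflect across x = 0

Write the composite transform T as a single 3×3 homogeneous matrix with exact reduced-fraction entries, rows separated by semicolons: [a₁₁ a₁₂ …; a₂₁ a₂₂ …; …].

T = [1 -1/2 0; 0 1 0; 0 0 1]

T1 = [-1 0 0; 0 1 0; 0 0 1]
T2·T1 = [-1 0 0; 0 -1 0; 0 0 1]
T3·…·T1 = [-1 1/2 0; 0 -1 0; 0 0 1]
T4·…·T1 = [-1 1/2 0; 0 1 0; 0 0 1]
T5·…·T1 = [1 -1/2 0; 0 1 0; 0 0 1]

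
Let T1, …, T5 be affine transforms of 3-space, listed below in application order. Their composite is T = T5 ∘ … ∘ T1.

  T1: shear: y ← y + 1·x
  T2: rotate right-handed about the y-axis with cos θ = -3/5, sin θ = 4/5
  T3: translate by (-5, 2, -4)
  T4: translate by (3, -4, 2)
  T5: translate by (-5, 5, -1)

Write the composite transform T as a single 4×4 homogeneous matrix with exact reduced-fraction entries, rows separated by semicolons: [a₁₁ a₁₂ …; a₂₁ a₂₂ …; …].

T1 = [1 0 0 0; 1 1 0 0; 0 0 1 0; 0 0 0 1]
T2·T1 = [-3/5 0 4/5 0; 1 1 0 0; -4/5 0 -3/5 0; 0 0 0 1]
T3·…·T1 = [-3/5 0 4/5 -5; 1 1 0 2; -4/5 0 -3/5 -4; 0 0 0 1]
T4·…·T1 = [-3/5 0 4/5 -2; 1 1 0 -2; -4/5 0 -3/5 -2; 0 0 0 1]
T5·…·T1 = [-3/5 0 4/5 -7; 1 1 0 3; -4/5 0 -3/5 -3; 0 0 0 1]

T = [-3/5 0 4/5 -7; 1 1 0 3; -4/5 0 -3/5 -3; 0 0 0 1]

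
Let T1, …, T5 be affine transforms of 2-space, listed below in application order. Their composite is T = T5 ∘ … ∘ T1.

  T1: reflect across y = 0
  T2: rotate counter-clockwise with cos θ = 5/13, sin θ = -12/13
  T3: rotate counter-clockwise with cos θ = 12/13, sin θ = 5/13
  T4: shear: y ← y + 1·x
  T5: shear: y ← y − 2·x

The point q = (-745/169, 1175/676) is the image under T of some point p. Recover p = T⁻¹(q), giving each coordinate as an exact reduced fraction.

p = (-5/4, 5)

T1 = [1 0 0; 0 -1 0; 0 0 1]
T2·T1 = [5/13 -12/13 0; -12/13 -5/13 0; 0 0 1]
T3·…·T1 = [120/169 -119/169 0; -119/169 -120/169 0; 0 0 1]
T4·…·T1 = [120/169 -119/169 0; 1/169 -239/169 0; 0 0 1]
T5·…·T1 = [120/169 -119/169 0; -239/169 -1/169 0; 0 0 1]
det M = -1; M⁻¹ = [1/169 -119/169 0; -239/169 -120/169 0; 0 0 1]
M⁻¹ · (-745/169, 1175/676)ᵀ = (-5/4, 5)ᵀ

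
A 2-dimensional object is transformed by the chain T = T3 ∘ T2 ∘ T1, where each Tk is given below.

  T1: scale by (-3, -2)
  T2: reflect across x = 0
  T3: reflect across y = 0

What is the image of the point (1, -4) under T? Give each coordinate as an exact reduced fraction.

T1 scale by (-3, -2): (1, -4) → (-3, 8)
T2 reflect across x = 0: (-3, 8) → (3, 8)
T3 reflect across y = 0: (3, 8) → (3, -8)

T(p) = (3, -8)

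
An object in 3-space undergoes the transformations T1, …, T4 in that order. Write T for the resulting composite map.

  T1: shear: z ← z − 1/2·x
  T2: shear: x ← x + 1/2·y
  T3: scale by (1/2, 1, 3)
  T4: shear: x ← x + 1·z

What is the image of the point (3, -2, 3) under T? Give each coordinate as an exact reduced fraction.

T(p) = (11/2, -2, 9/2)

T1 shear: z ← z − 1/2·x: (3, -2, 3) → (3, -2, 3/2)
T2 shear: x ← x + 1/2·y: (3, -2, 3/2) → (2, -2, 3/2)
T3 scale by (1/2, 1, 3): (2, -2, 3/2) → (1, -2, 9/2)
T4 shear: x ← x + 1·z: (1, -2, 9/2) → (11/2, -2, 9/2)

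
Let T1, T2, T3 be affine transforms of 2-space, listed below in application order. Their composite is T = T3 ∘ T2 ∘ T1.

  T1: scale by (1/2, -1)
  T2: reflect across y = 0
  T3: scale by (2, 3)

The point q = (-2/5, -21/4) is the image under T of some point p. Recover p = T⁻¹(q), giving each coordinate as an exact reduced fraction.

T1 = [1/2 0 0; 0 -1 0; 0 0 1]
T2·T1 = [1/2 0 0; 0 1 0; 0 0 1]
T3·…·T1 = [1 0 0; 0 3 0; 0 0 1]
det M = 3; M⁻¹ = [1 0 0; 0 1/3 0; 0 0 1]
M⁻¹ · (-2/5, -21/4)ᵀ = (-2/5, -7/4)ᵀ

p = (-2/5, -7/4)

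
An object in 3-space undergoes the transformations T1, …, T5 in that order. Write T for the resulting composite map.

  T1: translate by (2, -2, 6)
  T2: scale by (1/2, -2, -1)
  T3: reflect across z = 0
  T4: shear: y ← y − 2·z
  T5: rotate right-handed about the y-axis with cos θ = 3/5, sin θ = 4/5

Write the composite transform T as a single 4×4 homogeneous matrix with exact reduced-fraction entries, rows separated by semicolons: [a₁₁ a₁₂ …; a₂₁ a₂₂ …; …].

T1 = [1 0 0 2; 0 1 0 -2; 0 0 1 6; 0 0 0 1]
T2·T1 = [1/2 0 0 1; 0 -2 0 4; 0 0 -1 -6; 0 0 0 1]
T3·…·T1 = [1/2 0 0 1; 0 -2 0 4; 0 0 1 6; 0 0 0 1]
T4·…·T1 = [1/2 0 0 1; 0 -2 -2 -8; 0 0 1 6; 0 0 0 1]
T5·…·T1 = [3/10 0 4/5 27/5; 0 -2 -2 -8; -2/5 0 3/5 14/5; 0 0 0 1]

T = [3/10 0 4/5 27/5; 0 -2 -2 -8; -2/5 0 3/5 14/5; 0 0 0 1]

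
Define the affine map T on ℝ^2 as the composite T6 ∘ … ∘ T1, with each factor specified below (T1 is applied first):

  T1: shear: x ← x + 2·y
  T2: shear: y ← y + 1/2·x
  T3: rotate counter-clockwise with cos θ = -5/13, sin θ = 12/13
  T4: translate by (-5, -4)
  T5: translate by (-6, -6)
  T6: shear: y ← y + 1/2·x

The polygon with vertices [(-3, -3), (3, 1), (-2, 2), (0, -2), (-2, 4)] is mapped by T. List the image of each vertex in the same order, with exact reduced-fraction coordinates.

T1 shear: x ← x + 2·y: (-3, -3) → (-9, -3); (3, 1) → (5, 1); (-2, 2) → (2, 2); (0, -2) → (-4, -2); (-2, 4) → (6, 4)
T2 shear: y ← y + 1/2·x: (-9, -3) → (-9, -15/2); (5, 1) → (5, 7/2); (2, 2) → (2, 3); (-4, -2) → (-4, -4); (6, 4) → (6, 7)
T3 rotate counter-clockwise with cos θ = -5/13, sin θ = 12/13: (-9, -15/2) → (135/13, -141/26); (5, 7/2) → (-67/13, 85/26); (2, 3) → (-46/13, 9/13); (-4, -4) → (68/13, -28/13); (6, 7) → (-114/13, 37/13)
T4 translate by (-5, -4): (135/13, -141/26) → (70/13, -245/26); (-67/13, 85/26) → (-132/13, -19/26); (-46/13, 9/13) → (-111/13, -43/13); (68/13, -28/13) → (3/13, -80/13); (-114/13, 37/13) → (-179/13, -15/13)
T5 translate by (-6, -6): (70/13, -245/26) → (-8/13, -401/26); (-132/13, -19/26) → (-210/13, -175/26); (-111/13, -43/13) → (-189/13, -121/13); (3/13, -80/13) → (-75/13, -158/13); (-179/13, -15/13) → (-257/13, -93/13)
T6 shear: y ← y + 1/2·x: (-8/13, -401/26) → (-8/13, -409/26); (-210/13, -175/26) → (-210/13, -385/26); (-189/13, -121/13) → (-189/13, -431/26); (-75/13, -158/13) → (-75/13, -391/26); (-257/13, -93/13) → (-257/13, -443/26)

image vertices: (-8/13, -409/26), (-210/13, -385/26), (-189/13, -431/26), (-75/13, -391/26), (-257/13, -443/26)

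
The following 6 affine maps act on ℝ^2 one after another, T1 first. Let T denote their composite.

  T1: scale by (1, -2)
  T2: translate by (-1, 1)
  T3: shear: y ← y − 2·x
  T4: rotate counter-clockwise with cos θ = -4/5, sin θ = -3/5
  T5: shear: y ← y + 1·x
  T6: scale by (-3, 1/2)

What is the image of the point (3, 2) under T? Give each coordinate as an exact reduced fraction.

T1 scale by (1, -2): (3, 2) → (3, -4)
T2 translate by (-1, 1): (3, -4) → (2, -3)
T3 shear: y ← y − 2·x: (2, -3) → (2, -7)
T4 rotate counter-clockwise with cos θ = -4/5, sin θ = -3/5: (2, -7) → (-29/5, 22/5)
T5 shear: y ← y + 1·x: (-29/5, 22/5) → (-29/5, -7/5)
T6 scale by (-3, 1/2): (-29/5, -7/5) → (87/5, -7/10)

T(p) = (87/5, -7/10)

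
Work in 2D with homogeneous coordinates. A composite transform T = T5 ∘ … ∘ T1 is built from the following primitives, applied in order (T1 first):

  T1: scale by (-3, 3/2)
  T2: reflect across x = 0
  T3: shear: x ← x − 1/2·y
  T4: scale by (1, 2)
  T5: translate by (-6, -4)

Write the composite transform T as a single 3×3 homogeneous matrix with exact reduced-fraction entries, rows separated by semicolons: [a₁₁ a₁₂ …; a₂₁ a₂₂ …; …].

T1 = [-3 0 0; 0 3/2 0; 0 0 1]
T2·T1 = [3 0 0; 0 3/2 0; 0 0 1]
T3·…·T1 = [3 -3/4 0; 0 3/2 0; 0 0 1]
T4·…·T1 = [3 -3/4 0; 0 3 0; 0 0 1]
T5·…·T1 = [3 -3/4 -6; 0 3 -4; 0 0 1]

T = [3 -3/4 -6; 0 3 -4; 0 0 1]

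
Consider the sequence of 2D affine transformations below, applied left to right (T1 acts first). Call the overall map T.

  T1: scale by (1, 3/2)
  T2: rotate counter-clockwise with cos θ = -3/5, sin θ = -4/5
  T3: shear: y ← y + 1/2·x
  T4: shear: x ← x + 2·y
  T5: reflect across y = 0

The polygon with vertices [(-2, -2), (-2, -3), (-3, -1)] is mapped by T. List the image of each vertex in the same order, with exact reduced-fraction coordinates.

T1 scale by (1, 3/2): (-2, -2) → (-2, -3); (-2, -3) → (-2, -9/2); (-3, -1) → (-3, -3/2)
T2 rotate counter-clockwise with cos θ = -3/5, sin θ = -4/5: (-2, -3) → (-6/5, 17/5); (-2, -9/2) → (-12/5, 43/10); (-3, -3/2) → (3/5, 33/10)
T3 shear: y ← y + 1/2·x: (-6/5, 17/5) → (-6/5, 14/5); (-12/5, 43/10) → (-12/5, 31/10); (3/5, 33/10) → (3/5, 18/5)
T4 shear: x ← x + 2·y: (-6/5, 14/5) → (22/5, 14/5); (-12/5, 31/10) → (19/5, 31/10); (3/5, 18/5) → (39/5, 18/5)
T5 reflect across y = 0: (22/5, 14/5) → (22/5, -14/5); (19/5, 31/10) → (19/5, -31/10); (39/5, 18/5) → (39/5, -18/5)

image vertices: (22/5, -14/5), (19/5, -31/10), (39/5, -18/5)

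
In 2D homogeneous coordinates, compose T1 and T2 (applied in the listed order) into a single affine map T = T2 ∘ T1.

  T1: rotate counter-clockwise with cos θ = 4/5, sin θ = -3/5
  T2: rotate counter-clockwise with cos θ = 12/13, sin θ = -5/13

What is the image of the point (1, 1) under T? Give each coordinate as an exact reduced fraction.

T(p) = (89/65, -23/65)

T1 rotate counter-clockwise with cos θ = 4/5, sin θ = -3/5: (1, 1) → (7/5, 1/5)
T2 rotate counter-clockwise with cos θ = 12/13, sin θ = -5/13: (7/5, 1/5) → (89/65, -23/65)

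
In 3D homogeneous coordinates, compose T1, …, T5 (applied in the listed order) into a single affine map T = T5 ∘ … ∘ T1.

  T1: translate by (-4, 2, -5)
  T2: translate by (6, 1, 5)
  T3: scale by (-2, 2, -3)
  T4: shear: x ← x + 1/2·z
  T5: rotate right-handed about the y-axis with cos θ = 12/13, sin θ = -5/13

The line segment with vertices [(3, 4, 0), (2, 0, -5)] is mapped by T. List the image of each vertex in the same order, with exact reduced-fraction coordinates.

image vertices: (-120/13, 14, -50/13), (-81/13, 6, 355/26)

T1 translate by (-4, 2, -5): (3, 4, 0) → (-1, 6, -5); (2, 0, -5) → (-2, 2, -10)
T2 translate by (6, 1, 5): (-1, 6, -5) → (5, 7, 0); (-2, 2, -10) → (4, 3, -5)
T3 scale by (-2, 2, -3): (5, 7, 0) → (-10, 14, 0); (4, 3, -5) → (-8, 6, 15)
T4 shear: x ← x + 1/2·z: (-10, 14, 0) → (-10, 14, 0); (-8, 6, 15) → (-1/2, 6, 15)
T5 rotate right-handed about the y-axis with cos θ = 12/13, sin θ = -5/13: (-10, 14, 0) → (-120/13, 14, -50/13); (-1/2, 6, 15) → (-81/13, 6, 355/26)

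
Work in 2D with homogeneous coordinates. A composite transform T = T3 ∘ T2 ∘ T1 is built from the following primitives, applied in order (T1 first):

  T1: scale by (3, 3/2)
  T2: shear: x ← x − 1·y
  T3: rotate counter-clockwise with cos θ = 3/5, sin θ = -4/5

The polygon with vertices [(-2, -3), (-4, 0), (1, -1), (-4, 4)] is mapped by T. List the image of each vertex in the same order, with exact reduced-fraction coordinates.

image vertices: (-9/2, -3/2), (-36/5, 48/5), (3/2, -9/2), (-6, 18)

T1 scale by (3, 3/2): (-2, -3) → (-6, -9/2); (-4, 0) → (-12, 0); (1, -1) → (3, -3/2); (-4, 4) → (-12, 6)
T2 shear: x ← x − 1·y: (-6, -9/2) → (-3/2, -9/2); (-12, 0) → (-12, 0); (3, -3/2) → (9/2, -3/2); (-12, 6) → (-18, 6)
T3 rotate counter-clockwise with cos θ = 3/5, sin θ = -4/5: (-3/2, -9/2) → (-9/2, -3/2); (-12, 0) → (-36/5, 48/5); (9/2, -3/2) → (3/2, -9/2); (-18, 6) → (-6, 18)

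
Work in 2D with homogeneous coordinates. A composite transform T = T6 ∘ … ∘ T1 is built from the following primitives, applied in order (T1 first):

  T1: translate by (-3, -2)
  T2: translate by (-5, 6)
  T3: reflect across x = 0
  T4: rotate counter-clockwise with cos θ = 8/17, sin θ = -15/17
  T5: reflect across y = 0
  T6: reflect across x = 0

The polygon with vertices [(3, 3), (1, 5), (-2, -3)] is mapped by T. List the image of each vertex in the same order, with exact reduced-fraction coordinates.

image vertices: (-145/17, 19/17), (-191/17, 33/17), (-95/17, 142/17)

T1 translate by (-3, -2): (3, 3) → (0, 1); (1, 5) → (-2, 3); (-2, -3) → (-5, -5)
T2 translate by (-5, 6): (0, 1) → (-5, 7); (-2, 3) → (-7, 9); (-5, -5) → (-10, 1)
T3 reflect across x = 0: (-5, 7) → (5, 7); (-7, 9) → (7, 9); (-10, 1) → (10, 1)
T4 rotate counter-clockwise with cos θ = 8/17, sin θ = -15/17: (5, 7) → (145/17, -19/17); (7, 9) → (191/17, -33/17); (10, 1) → (95/17, -142/17)
T5 reflect across y = 0: (145/17, -19/17) → (145/17, 19/17); (191/17, -33/17) → (191/17, 33/17); (95/17, -142/17) → (95/17, 142/17)
T6 reflect across x = 0: (145/17, 19/17) → (-145/17, 19/17); (191/17, 33/17) → (-191/17, 33/17); (95/17, 142/17) → (-95/17, 142/17)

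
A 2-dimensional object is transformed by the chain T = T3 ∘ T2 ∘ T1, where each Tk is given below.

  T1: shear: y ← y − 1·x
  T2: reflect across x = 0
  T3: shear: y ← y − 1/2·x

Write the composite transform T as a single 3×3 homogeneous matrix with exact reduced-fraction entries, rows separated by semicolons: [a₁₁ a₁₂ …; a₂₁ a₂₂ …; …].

T = [-1 0 0; -1/2 1 0; 0 0 1]

T1 = [1 0 0; -1 1 0; 0 0 1]
T2·T1 = [-1 0 0; -1 1 0; 0 0 1]
T3·…·T1 = [-1 0 0; -1/2 1 0; 0 0 1]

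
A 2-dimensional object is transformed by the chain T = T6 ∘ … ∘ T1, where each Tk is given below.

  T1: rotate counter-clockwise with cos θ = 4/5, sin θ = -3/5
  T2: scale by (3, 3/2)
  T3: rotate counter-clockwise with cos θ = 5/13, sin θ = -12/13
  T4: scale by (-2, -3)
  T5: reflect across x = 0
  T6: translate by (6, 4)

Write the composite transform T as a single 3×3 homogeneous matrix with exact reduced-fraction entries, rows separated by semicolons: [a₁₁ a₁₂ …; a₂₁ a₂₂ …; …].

T = [12/65 18/5 6; 999/130 18/5 4; 0 0 1]

T1 = [4/5 3/5 0; -3/5 4/5 0; 0 0 1]
T2·T1 = [12/5 9/5 0; -9/10 6/5 0; 0 0 1]
T3·…·T1 = [6/65 9/5 0; -333/130 -6/5 0; 0 0 1]
T4·…·T1 = [-12/65 -18/5 0; 999/130 18/5 0; 0 0 1]
T5·…·T1 = [12/65 18/5 0; 999/130 18/5 0; 0 0 1]
T6·…·T1 = [12/65 18/5 6; 999/130 18/5 4; 0 0 1]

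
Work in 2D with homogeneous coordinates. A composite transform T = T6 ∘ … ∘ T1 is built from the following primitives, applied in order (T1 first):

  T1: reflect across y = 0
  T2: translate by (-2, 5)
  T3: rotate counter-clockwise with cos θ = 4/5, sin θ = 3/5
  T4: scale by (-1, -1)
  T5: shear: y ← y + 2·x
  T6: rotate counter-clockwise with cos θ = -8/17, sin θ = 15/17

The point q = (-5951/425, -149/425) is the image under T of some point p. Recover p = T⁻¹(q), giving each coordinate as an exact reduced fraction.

p = (-3, 6/5)

T1 = [1 0 0; 0 -1 0; 0 0 1]
T2·T1 = [1 0 -2; 0 -1 5; 0 0 1]
T3·…·T1 = [4/5 3/5 -23/5; 3/5 -4/5 14/5; 0 0 1]
T4·…·T1 = [-4/5 -3/5 23/5; -3/5 4/5 -14/5; 0 0 1]
T5·…·T1 = [-4/5 -3/5 23/5; -11/5 -2/5 32/5; 0 0 1]
T6·…·T1 = [197/85 54/85 -664/85; 28/85 -29/85 89/85; 0 0 1]
det M = -1; M⁻¹ = [29/85 54/85 2; 28/85 -197/85 5; 0 0 1]
M⁻¹ · (-5951/425, -149/425)ᵀ = (-3, 6/5)ᵀ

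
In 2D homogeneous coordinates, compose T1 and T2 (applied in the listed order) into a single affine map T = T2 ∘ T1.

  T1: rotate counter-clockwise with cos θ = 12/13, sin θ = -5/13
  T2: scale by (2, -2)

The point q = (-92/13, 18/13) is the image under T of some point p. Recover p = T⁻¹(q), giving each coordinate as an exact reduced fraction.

p = (-3, -2)

T1 = [12/13 5/13 0; -5/13 12/13 0; 0 0 1]
T2·T1 = [24/13 10/13 0; 10/13 -24/13 0; 0 0 1]
det M = -4; M⁻¹ = [6/13 5/26 0; 5/26 -6/13 0; 0 0 1]
M⁻¹ · (-92/13, 18/13)ᵀ = (-3, -2)ᵀ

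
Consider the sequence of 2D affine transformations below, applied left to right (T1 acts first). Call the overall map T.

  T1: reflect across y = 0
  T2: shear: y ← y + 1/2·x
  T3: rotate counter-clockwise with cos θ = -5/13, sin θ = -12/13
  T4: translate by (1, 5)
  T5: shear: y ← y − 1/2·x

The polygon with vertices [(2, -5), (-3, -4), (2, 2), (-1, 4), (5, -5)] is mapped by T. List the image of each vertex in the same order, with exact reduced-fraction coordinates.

image vertices: (75/13, -53/26), (58/13, 119/26), (-9/13, 101/26), (-36/13, 235/26), (6, -11/2)

T1 reflect across y = 0: (2, -5) → (2, 5); (-3, -4) → (-3, 4); (2, 2) → (2, -2); (-1, 4) → (-1, -4); (5, -5) → (5, 5)
T2 shear: y ← y + 1/2·x: (2, 5) → (2, 6); (-3, 4) → (-3, 5/2); (2, -2) → (2, -1); (-1, -4) → (-1, -9/2); (5, 5) → (5, 15/2)
T3 rotate counter-clockwise with cos θ = -5/13, sin θ = -12/13: (2, 6) → (62/13, -54/13); (-3, 5/2) → (45/13, 47/26); (2, -1) → (-22/13, -19/13); (-1, -9/2) → (-49/13, 69/26); (5, 15/2) → (5, -15/2)
T4 translate by (1, 5): (62/13, -54/13) → (75/13, 11/13); (45/13, 47/26) → (58/13, 177/26); (-22/13, -19/13) → (-9/13, 46/13); (-49/13, 69/26) → (-36/13, 199/26); (5, -15/2) → (6, -5/2)
T5 shear: y ← y − 1/2·x: (75/13, 11/13) → (75/13, -53/26); (58/13, 177/26) → (58/13, 119/26); (-9/13, 46/13) → (-9/13, 101/26); (-36/13, 199/26) → (-36/13, 235/26); (6, -5/2) → (6, -11/2)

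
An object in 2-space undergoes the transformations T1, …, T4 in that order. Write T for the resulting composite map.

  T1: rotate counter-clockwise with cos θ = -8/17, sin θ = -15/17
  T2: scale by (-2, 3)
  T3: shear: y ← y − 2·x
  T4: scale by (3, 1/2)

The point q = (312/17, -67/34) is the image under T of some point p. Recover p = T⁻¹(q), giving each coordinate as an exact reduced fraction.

p = (-1, -4)

T1 = [-8/17 15/17 0; -15/17 -8/17 0; 0 0 1]
T2·T1 = [16/17 -30/17 0; -45/17 -24/17 0; 0 0 1]
T3·…·T1 = [16/17 -30/17 0; -77/17 36/17 0; 0 0 1]
T4·…·T1 = [48/17 -90/17 0; -77/34 18/17 0; 0 0 1]
det M = -9; M⁻¹ = [-2/17 -10/17 0; -77/306 -16/51 0; 0 0 1]
M⁻¹ · (312/17, -67/34)ᵀ = (-1, -4)ᵀ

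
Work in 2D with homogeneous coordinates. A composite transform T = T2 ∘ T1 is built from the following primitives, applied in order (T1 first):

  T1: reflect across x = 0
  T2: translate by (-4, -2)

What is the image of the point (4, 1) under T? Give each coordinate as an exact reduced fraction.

T1 reflect across x = 0: (4, 1) → (-4, 1)
T2 translate by (-4, -2): (-4, 1) → (-8, -1)

T(p) = (-8, -1)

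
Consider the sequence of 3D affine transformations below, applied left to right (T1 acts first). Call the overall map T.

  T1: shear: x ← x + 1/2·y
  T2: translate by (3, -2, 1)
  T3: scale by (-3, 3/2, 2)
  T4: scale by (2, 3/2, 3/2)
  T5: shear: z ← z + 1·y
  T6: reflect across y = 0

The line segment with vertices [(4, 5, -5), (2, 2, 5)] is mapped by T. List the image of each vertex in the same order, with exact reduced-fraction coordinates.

image vertices: (-57, -27/4, -21/4), (-36, 0, 18)

T1 shear: x ← x + 1/2·y: (4, 5, -5) → (13/2, 5, -5); (2, 2, 5) → (3, 2, 5)
T2 translate by (3, -2, 1): (13/2, 5, -5) → (19/2, 3, -4); (3, 2, 5) → (6, 0, 6)
T3 scale by (-3, 3/2, 2): (19/2, 3, -4) → (-57/2, 9/2, -8); (6, 0, 6) → (-18, 0, 12)
T4 scale by (2, 3/2, 3/2): (-57/2, 9/2, -8) → (-57, 27/4, -12); (-18, 0, 12) → (-36, 0, 18)
T5 shear: z ← z + 1·y: (-57, 27/4, -12) → (-57, 27/4, -21/4); (-36, 0, 18) → (-36, 0, 18)
T6 reflect across y = 0: (-57, 27/4, -21/4) → (-57, -27/4, -21/4); (-36, 0, 18) → (-36, 0, 18)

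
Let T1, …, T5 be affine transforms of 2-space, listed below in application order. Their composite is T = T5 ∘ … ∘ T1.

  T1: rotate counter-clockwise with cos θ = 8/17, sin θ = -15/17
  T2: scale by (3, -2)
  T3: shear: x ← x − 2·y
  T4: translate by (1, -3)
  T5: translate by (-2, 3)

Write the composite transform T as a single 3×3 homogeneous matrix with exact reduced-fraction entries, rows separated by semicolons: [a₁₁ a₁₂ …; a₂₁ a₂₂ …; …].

T = [-36/17 77/17 -1; 30/17 -16/17 0; 0 0 1]

T1 = [8/17 15/17 0; -15/17 8/17 0; 0 0 1]
T2·T1 = [24/17 45/17 0; 30/17 -16/17 0; 0 0 1]
T3·…·T1 = [-36/17 77/17 0; 30/17 -16/17 0; 0 0 1]
T4·…·T1 = [-36/17 77/17 1; 30/17 -16/17 -3; 0 0 1]
T5·…·T1 = [-36/17 77/17 -1; 30/17 -16/17 0; 0 0 1]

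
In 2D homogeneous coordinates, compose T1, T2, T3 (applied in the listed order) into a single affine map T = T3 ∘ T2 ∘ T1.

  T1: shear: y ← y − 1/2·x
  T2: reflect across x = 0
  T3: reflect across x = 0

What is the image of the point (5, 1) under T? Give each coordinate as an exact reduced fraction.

T(p) = (5, -3/2)

T1 shear: y ← y − 1/2·x: (5, 1) → (5, -3/2)
T2 reflect across x = 0: (5, -3/2) → (-5, -3/2)
T3 reflect across x = 0: (-5, -3/2) → (5, -3/2)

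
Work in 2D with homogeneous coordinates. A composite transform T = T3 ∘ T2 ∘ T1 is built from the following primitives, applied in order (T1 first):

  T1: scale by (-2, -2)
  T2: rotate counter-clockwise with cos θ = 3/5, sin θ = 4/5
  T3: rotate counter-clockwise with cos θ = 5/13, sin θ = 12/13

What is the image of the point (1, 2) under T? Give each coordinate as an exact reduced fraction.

T1 scale by (-2, -2): (1, 2) → (-2, -4)
T2 rotate counter-clockwise with cos θ = 3/5, sin θ = 4/5: (-2, -4) → (2, -4)
T3 rotate counter-clockwise with cos θ = 5/13, sin θ = 12/13: (2, -4) → (58/13, 4/13)

T(p) = (58/13, 4/13)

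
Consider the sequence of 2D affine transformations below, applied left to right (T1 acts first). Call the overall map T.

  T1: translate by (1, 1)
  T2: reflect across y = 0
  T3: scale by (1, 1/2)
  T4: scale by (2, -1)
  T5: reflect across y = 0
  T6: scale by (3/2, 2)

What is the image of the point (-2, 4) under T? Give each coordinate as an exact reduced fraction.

T1 translate by (1, 1): (-2, 4) → (-1, 5)
T2 reflect across y = 0: (-1, 5) → (-1, -5)
T3 scale by (1, 1/2): (-1, -5) → (-1, -5/2)
T4 scale by (2, -1): (-1, -5/2) → (-2, 5/2)
T5 reflect across y = 0: (-2, 5/2) → (-2, -5/2)
T6 scale by (3/2, 2): (-2, -5/2) → (-3, -5)

T(p) = (-3, -5)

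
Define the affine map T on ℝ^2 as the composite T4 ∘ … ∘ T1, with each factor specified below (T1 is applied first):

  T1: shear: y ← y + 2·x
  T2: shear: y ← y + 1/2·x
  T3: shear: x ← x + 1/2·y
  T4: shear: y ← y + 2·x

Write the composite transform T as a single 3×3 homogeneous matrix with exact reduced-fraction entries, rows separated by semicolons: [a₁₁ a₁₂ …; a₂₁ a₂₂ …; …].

T1 = [1 0 0; 2 1 0; 0 0 1]
T2·T1 = [1 0 0; 5/2 1 0; 0 0 1]
T3·…·T1 = [9/4 1/2 0; 5/2 1 0; 0 0 1]
T4·…·T1 = [9/4 1/2 0; 7 2 0; 0 0 1]

T = [9/4 1/2 0; 7 2 0; 0 0 1]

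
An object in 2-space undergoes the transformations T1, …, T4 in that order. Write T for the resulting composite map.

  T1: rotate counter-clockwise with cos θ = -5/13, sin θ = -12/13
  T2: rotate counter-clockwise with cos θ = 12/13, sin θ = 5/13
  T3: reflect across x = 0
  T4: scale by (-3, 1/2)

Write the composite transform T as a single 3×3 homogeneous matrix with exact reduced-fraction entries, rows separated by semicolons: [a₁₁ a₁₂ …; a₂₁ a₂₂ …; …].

T = [0 3 0; -1/2 0 0; 0 0 1]

T1 = [-5/13 12/13 0; -12/13 -5/13 0; 0 0 1]
T2·T1 = [0 1 0; -1 0 0; 0 0 1]
T3·…·T1 = [0 -1 0; -1 0 0; 0 0 1]
T4·…·T1 = [0 3 0; -1/2 0 0; 0 0 1]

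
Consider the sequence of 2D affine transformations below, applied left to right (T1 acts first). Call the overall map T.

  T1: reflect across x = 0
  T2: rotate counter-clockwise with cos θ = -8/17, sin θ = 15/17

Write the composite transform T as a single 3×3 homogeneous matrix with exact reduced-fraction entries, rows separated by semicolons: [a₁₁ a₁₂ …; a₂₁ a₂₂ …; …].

T = [8/17 -15/17 0; -15/17 -8/17 0; 0 0 1]

T1 = [-1 0 0; 0 1 0; 0 0 1]
T2·T1 = [8/17 -15/17 0; -15/17 -8/17 0; 0 0 1]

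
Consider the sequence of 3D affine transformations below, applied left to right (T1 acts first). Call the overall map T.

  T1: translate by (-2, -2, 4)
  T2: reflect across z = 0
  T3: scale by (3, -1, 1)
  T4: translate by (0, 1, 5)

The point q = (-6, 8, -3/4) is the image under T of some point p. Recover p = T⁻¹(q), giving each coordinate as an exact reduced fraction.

T1 = [1 0 0 -2; 0 1 0 -2; 0 0 1 4; 0 0 0 1]
T2·T1 = [1 0 0 -2; 0 1 0 -2; 0 0 -1 -4; 0 0 0 1]
T3·…·T1 = [3 0 0 -6; 0 -1 0 2; 0 0 -1 -4; 0 0 0 1]
T4·…·T1 = [3 0 0 -6; 0 -1 0 3; 0 0 -1 1; 0 0 0 1]
det M = 3; M⁻¹ = [1/3 0 0 2; 0 -1 0 3; 0 0 -1 1; 0 0 0 1]
M⁻¹ · (-6, 8, -3/4)ᵀ = (0, -5, 7/4)ᵀ

p = (0, -5, 7/4)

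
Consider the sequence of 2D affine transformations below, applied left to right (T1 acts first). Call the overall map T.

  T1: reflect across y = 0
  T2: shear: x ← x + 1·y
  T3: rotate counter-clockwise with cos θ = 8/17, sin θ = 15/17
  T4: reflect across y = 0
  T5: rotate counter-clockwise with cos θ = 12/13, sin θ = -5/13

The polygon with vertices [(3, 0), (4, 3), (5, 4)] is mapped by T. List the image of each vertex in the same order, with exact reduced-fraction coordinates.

image vertices: (63/221, -660/221), (681/221, -157/221), (53/13, -8/13)

T1 reflect across y = 0: (3, 0) → (3, 0); (4, 3) → (4, -3); (5, 4) → (5, -4)
T2 shear: x ← x + 1·y: (3, 0) → (3, 0); (4, -3) → (1, -3); (5, -4) → (1, -4)
T3 rotate counter-clockwise with cos θ = 8/17, sin θ = 15/17: (3, 0) → (24/17, 45/17); (1, -3) → (53/17, -9/17); (1, -4) → (4, -1)
T4 reflect across y = 0: (24/17, 45/17) → (24/17, -45/17); (53/17, -9/17) → (53/17, 9/17); (4, -1) → (4, 1)
T5 rotate counter-clockwise with cos θ = 12/13, sin θ = -5/13: (24/17, -45/17) → (63/221, -660/221); (53/17, 9/17) → (681/221, -157/221); (4, 1) → (53/13, -8/13)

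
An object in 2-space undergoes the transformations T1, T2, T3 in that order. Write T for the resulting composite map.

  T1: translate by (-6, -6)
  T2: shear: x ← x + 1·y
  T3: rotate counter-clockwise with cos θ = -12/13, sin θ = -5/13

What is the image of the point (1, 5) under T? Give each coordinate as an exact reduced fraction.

T(p) = (67/13, 42/13)

T1 translate by (-6, -6): (1, 5) → (-5, -1)
T2 shear: x ← x + 1·y: (-5, -1) → (-6, -1)
T3 rotate counter-clockwise with cos θ = -12/13, sin θ = -5/13: (-6, -1) → (67/13, 42/13)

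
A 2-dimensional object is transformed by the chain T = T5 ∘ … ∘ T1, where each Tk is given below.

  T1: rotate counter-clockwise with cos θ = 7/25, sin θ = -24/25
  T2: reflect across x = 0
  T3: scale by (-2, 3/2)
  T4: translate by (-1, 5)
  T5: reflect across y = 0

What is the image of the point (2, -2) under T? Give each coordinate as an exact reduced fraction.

T(p) = (-93/25, -32/25)

T1 rotate counter-clockwise with cos θ = 7/25, sin θ = -24/25: (2, -2) → (-34/25, -62/25)
T2 reflect across x = 0: (-34/25, -62/25) → (34/25, -62/25)
T3 scale by (-2, 3/2): (34/25, -62/25) → (-68/25, -93/25)
T4 translate by (-1, 5): (-68/25, -93/25) → (-93/25, 32/25)
T5 reflect across y = 0: (-93/25, 32/25) → (-93/25, -32/25)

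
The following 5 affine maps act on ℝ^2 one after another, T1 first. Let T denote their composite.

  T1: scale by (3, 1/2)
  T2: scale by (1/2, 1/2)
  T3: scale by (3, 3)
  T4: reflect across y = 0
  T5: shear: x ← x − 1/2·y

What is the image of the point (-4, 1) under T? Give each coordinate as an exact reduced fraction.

T(p) = (-141/8, -3/4)

T1 scale by (3, 1/2): (-4, 1) → (-12, 1/2)
T2 scale by (1/2, 1/2): (-12, 1/2) → (-6, 1/4)
T3 scale by (3, 3): (-6, 1/4) → (-18, 3/4)
T4 reflect across y = 0: (-18, 3/4) → (-18, -3/4)
T5 shear: x ← x − 1/2·y: (-18, -3/4) → (-141/8, -3/4)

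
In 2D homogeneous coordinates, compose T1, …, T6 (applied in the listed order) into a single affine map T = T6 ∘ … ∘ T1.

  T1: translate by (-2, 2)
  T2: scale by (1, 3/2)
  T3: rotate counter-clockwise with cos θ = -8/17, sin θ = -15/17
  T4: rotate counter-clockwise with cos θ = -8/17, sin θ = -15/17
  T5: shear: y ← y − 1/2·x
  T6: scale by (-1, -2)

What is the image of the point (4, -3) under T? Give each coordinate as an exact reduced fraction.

T1 translate by (-2, 2): (4, -3) → (2, -1)
T2 scale by (1, 3/2): (2, -1) → (2, -3/2)
T3 rotate counter-clockwise with cos θ = -8/17, sin θ = -15/17: (2, -3/2) → (-77/34, -18/17)
T4 rotate counter-clockwise with cos θ = -8/17, sin θ = -15/17: (-77/34, -18/17) → (38/289, 1443/578)
T5 shear: y ← y − 1/2·x: (38/289, 1443/578) → (38/289, 1405/578)
T6 scale by (-1, -2): (38/289, 1405/578) → (-38/289, -1405/289)

T(p) = (-38/289, -1405/289)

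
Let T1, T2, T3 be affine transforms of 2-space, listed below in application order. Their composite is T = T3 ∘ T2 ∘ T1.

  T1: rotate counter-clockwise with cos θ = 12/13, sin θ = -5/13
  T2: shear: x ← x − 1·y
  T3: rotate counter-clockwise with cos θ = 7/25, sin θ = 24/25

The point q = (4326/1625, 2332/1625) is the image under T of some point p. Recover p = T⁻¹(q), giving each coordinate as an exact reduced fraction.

T1 = [12/13 5/13 0; -5/13 12/13 0; 0 0 1]
T2·T1 = [17/13 -7/13 0; -5/13 12/13 0; 0 0 1]
T3·…·T1 = [239/325 -337/325 0; 373/325 -84/325 0; 0 0 1]
det M = 1; M⁻¹ = [-84/325 337/325 0; -373/325 239/325 0; 0 0 1]
M⁻¹ · (4326/1625, 2332/1625)ᵀ = (4/5, -2)ᵀ

p = (4/5, -2)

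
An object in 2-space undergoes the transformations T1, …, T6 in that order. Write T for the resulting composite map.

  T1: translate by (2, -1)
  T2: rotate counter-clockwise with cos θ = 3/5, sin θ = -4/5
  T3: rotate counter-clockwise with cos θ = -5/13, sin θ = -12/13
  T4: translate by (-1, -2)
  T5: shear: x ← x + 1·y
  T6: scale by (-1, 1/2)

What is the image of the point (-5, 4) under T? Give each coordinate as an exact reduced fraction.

T(p) = (99/65, -271/130)

T1 translate by (2, -1): (-5, 4) → (-3, 3)
T2 rotate counter-clockwise with cos θ = 3/5, sin θ = -4/5: (-3, 3) → (3/5, 21/5)
T3 rotate counter-clockwise with cos θ = -5/13, sin θ = -12/13: (3/5, 21/5) → (237/65, -141/65)
T4 translate by (-1, -2): (237/65, -141/65) → (172/65, -271/65)
T5 shear: x ← x + 1·y: (172/65, -271/65) → (-99/65, -271/65)
T6 scale by (-1, 1/2): (-99/65, -271/65) → (99/65, -271/130)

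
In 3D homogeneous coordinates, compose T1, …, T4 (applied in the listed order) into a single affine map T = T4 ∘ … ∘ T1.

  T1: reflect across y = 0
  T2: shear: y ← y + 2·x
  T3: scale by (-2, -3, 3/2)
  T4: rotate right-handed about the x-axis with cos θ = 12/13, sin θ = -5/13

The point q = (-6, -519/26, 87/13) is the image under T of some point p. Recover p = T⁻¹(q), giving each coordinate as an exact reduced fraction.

p = (3, -1, -1)

T1 = [1 0 0 0; 0 -1 0 0; 0 0 1 0; 0 0 0 1]
T2·T1 = [1 0 0 0; 2 -1 0 0; 0 0 1 0; 0 0 0 1]
T3·…·T1 = [-2 0 0 0; -6 3 0 0; 0 0 3/2 0; 0 0 0 1]
T4·…·T1 = [-2 0 0 0; -72/13 36/13 15/26 0; 30/13 -15/13 18/13 0; 0 0 0 1]
det M = -9; M⁻¹ = [-1/2 0 0 0; -1 4/13 -5/39 0; 0 10/39 8/13 0; 0 0 0 1]
M⁻¹ · (-6, -519/26, 87/13)ᵀ = (3, -1, -1)ᵀ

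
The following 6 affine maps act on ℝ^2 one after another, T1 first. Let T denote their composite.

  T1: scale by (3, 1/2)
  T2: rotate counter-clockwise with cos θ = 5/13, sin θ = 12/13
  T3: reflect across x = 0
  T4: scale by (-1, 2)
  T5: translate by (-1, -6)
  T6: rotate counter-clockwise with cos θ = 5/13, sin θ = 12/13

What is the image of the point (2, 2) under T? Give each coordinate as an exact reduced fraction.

T1 scale by (3, 1/2): (2, 2) → (6, 1)
T2 rotate counter-clockwise with cos θ = 5/13, sin θ = 12/13: (6, 1) → (18/13, 77/13)
T3 reflect across x = 0: (18/13, 77/13) → (-18/13, 77/13)
T4 scale by (-1, 2): (-18/13, 77/13) → (18/13, 154/13)
T5 translate by (-1, -6): (18/13, 154/13) → (5/13, 76/13)
T6 rotate counter-clockwise with cos θ = 5/13, sin θ = 12/13: (5/13, 76/13) → (-887/169, 440/169)

T(p) = (-887/169, 440/169)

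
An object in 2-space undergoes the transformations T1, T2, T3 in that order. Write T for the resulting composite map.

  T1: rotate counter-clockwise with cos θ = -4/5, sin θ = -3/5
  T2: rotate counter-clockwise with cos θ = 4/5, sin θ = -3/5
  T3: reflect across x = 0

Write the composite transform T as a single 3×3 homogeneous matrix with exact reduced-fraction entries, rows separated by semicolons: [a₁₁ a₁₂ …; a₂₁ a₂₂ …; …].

T = [1 0 0; 0 -1 0; 0 0 1]

T1 = [-4/5 3/5 0; -3/5 -4/5 0; 0 0 1]
T2·T1 = [-1 0 0; 0 -1 0; 0 0 1]
T3·…·T1 = [1 0 0; 0 -1 0; 0 0 1]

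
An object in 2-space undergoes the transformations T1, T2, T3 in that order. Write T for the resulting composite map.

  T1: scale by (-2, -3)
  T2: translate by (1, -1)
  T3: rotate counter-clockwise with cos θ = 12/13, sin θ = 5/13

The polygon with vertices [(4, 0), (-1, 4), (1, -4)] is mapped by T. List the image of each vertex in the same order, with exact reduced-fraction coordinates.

T1 scale by (-2, -3): (4, 0) → (-8, 0); (-1, 4) → (2, -12); (1, -4) → (-2, 12)
T2 translate by (1, -1): (-8, 0) → (-7, -1); (2, -12) → (3, -13); (-2, 12) → (-1, 11)
T3 rotate counter-clockwise with cos θ = 12/13, sin θ = 5/13: (-7, -1) → (-79/13, -47/13); (3, -13) → (101/13, -141/13); (-1, 11) → (-67/13, 127/13)

image vertices: (-79/13, -47/13), (101/13, -141/13), (-67/13, 127/13)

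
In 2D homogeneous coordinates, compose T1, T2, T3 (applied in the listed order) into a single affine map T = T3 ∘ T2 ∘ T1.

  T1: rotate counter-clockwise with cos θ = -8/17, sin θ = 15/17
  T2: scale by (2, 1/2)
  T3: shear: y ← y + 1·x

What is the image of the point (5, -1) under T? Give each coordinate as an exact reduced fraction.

T1 rotate counter-clockwise with cos θ = -8/17, sin θ = 15/17: (5, -1) → (-25/17, 83/17)
T2 scale by (2, 1/2): (-25/17, 83/17) → (-50/17, 83/34)
T3 shear: y ← y + 1·x: (-50/17, 83/34) → (-50/17, -1/2)

T(p) = (-50/17, -1/2)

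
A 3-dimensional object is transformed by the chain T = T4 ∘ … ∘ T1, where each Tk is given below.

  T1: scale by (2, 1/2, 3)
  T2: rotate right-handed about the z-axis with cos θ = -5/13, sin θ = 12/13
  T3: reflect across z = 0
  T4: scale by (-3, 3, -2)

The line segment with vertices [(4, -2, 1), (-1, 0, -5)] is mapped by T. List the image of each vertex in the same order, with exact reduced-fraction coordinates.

T1 scale by (2, 1/2, 3): (4, -2, 1) → (8, -1, 3); (-1, 0, -5) → (-2, 0, -15)
T2 rotate right-handed about the z-axis with cos θ = -5/13, sin θ = 12/13: (8, -1, 3) → (-28/13, 101/13, 3); (-2, 0, -15) → (10/13, -24/13, -15)
T3 reflect across z = 0: (-28/13, 101/13, 3) → (-28/13, 101/13, -3); (10/13, -24/13, -15) → (10/13, -24/13, 15)
T4 scale by (-3, 3, -2): (-28/13, 101/13, -3) → (84/13, 303/13, 6); (10/13, -24/13, 15) → (-30/13, -72/13, -30)

image vertices: (84/13, 303/13, 6), (-30/13, -72/13, -30)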